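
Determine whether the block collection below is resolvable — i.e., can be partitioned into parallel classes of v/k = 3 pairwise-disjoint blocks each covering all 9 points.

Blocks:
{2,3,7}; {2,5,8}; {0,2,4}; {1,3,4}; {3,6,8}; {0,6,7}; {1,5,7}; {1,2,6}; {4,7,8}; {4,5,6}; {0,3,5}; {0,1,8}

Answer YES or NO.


v = 9, block size k = 3, number of blocks = 12.
For resolvability, blocks must partition into parallel classes of size v/k = 3.
Total blocks must therefore be a multiple of 3: 12 = 3·4 + 0 ⇒ divisible ✓.
Greedy packing gives 4 candidate class(es). Each should be a full parallel class (size 3, covers all 9 points).
  Class 1 (3 blocks): {2,3,7}; {4,5,6}; {0,1,8}. Points covered: [0, 1, 2, 3, 4, 5, 6, 7, 8].
  Class 2 (3 blocks): {2,5,8}; {1,3,4}; {0,6,7}. Points covered: [0, 1, 2, 3, 4, 5, 6, 7, 8].
  Class 3 (3 blocks): {0,2,4}; {3,6,8}; {1,5,7}. Points covered: [0, 1, 2, 3, 4, 5, 6, 7, 8].
  Class 4 (3 blocks): {1,2,6}; {4,7,8}; {0,3,5}. Points covered: [0, 1, 2, 3, 4, 5, 6, 7, 8].
All classes full (size 3)? YES. All classes cover every point? YES.
Resolvable? YES.

YES


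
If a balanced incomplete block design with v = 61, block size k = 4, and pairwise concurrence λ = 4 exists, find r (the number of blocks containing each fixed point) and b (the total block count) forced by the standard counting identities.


Any 2-(v, k, λ) BIBD satisfies two necessary conditions:
  (i)  Each point sits in r blocks, and counting incidences through any fixed point gives r(k − 1) = λ(v − 1), so r = λ(v − 1)/(k − 1).
  (ii) Total incidences bk = vr, so b = vr/k.
Step 1: r = λ(v − 1)/(k − 1) = 4·(61 − 1)/(4 − 1) = 4·60/3 = 240/3 = 80.
Step 2: b = vr/k = 61·80/4 = 4880/4 = 1220.
Check integrality: r = 80 ∈ Z ✓, b = 1220 ∈ Z ✓.
(These identities are necessary conditions: they determine r and b for any design with these parameters, but do not by themselves prove that one exists.)

r = 80, b = 1220.


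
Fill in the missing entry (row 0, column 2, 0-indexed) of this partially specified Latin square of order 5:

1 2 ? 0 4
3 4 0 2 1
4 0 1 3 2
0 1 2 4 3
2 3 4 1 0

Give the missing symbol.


Row 0 contains symbols [0, 1, 2, 4] — missing [3].
Column 2 contains symbols [0, 1, 2, 4] — missing [3].
The missing symbol must appear in both missing sets; intersection = [3].
Therefore the hidden value is 3.

Missing value = 3.


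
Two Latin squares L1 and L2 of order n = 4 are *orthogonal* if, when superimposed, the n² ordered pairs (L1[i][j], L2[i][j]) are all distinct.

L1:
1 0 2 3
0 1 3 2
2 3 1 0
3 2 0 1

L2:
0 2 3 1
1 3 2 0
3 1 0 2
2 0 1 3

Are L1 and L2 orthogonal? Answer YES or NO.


Form the n² = 16 superimposed pairs (L1[i][j], L2[i][j]), row by row (rows and columns indexed from 0):
row 0: (1,0) (0,2) (2,3) (3,1)
row 1: (0,1) (1,3) (3,2) (2,0)
row 2: (2,3) (3,1) (1,0) (0,2)
row 3: (3,2) (2,0) (0,1) (1,3)
Orthogonality requires all 16 pairs distinct.
But the pair (2,3) repeats: cell (0,2) has L1 = 2, L2 = 3, and cell (2,0) has L1 = 2, L2 = 3.
A repeated pair means some other pair never occurs (only 8 distinct pairs out of 16), so the squares are not orthogonal.
Conclusion: NO.

NO


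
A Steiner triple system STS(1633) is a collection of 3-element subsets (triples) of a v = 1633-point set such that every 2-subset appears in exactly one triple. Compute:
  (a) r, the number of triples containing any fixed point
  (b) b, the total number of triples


An STS(v) is a 2-(v, 3, 1) BIBD: block size k = 3, λ = 1.
Replication: r(k − 1) = λ(v − 1) ⇒ r·2 = 1633 − 1 = 1632 ⇒ r = 816.
Block count: b = v(v − 1)/6 = 1633·1632/6 = 2665056/6 = 444176.

r = 816, b = 444176.


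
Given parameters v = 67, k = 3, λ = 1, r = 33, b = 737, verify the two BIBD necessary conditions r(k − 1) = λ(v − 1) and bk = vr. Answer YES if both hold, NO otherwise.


Condition (i): r(k − 1) = 33·2 = 66; λ(v − 1) = 1·66 = 66. Match? YES.
Condition (ii): bk = 737·3 = 2211; vr = 67·33 = 2211. Match? YES.
Both conditions hold? YES.

YES


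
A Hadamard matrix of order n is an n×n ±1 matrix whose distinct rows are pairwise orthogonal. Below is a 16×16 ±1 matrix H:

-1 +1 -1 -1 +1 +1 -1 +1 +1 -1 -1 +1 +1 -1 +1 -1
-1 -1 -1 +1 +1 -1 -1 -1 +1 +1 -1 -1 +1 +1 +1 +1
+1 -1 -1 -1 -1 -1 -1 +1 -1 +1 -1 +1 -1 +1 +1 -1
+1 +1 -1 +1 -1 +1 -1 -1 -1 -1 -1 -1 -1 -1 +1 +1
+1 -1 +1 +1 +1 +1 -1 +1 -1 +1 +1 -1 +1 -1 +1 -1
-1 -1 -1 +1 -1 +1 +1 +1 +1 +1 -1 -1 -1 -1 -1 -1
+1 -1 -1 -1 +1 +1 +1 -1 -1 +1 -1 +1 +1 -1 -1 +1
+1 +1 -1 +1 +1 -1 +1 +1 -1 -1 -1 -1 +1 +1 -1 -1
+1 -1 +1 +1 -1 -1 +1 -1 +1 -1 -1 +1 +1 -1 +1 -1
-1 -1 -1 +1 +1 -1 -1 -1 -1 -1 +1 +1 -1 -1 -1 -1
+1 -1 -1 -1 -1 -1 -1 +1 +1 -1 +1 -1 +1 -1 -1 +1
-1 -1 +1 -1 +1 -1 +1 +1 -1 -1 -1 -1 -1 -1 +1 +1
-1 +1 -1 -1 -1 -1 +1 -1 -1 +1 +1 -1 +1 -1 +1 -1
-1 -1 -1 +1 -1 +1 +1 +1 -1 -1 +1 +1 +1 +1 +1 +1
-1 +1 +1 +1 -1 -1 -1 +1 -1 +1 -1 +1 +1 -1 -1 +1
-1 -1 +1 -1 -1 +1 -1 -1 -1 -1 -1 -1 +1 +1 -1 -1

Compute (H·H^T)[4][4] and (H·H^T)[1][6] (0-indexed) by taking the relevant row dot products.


Row 1 of H: [-1, -1, -1, 1, 1, -1, -1, -1, 1, 1, -1, -1, 1, 1, 1, 1].
Row 4 of H: [1, -1, 1, 1, 1, 1, -1, 1, -1, 1, 1, -1, 1, -1, 1, -1].
Row 6 of H: [1, -1, -1, -1, 1, 1, 1, -1, -1, 1, -1, 1, 1, -1, -1, 1].
(H·H^T)[4][4] = Σ_j H[4][j]·H[4][j] = (1)² + (-1)² + (1)² + (1)² + (1)² + (1)² + (-1)² + (1)² + (-1)² + (1)² + (1)² + (-1)² + (1)² + (-1)² + (1)² + (-1)² = 1 + 1 + 1 + 1 + 1 + 1 + 1 + 1 + 1 + 1 + 1 + 1 + 1 + 1 + 1 + 1 = 16.
(H·H^T)[1][6] = Σ_j H[1][j]·H[6][j] = (-1)·(1) + (-1)·(-1) + (-1)·(-1) + (1)·(-1) + (1)·(1) + (-1)·(1) + (-1)·(1) + (-1)·(-1) + (1)·(-1) + (1)·(1) + (-1)·(-1) + (-1)·(1) + (1)·(1) + (1)·(-1) + (1)·(-1) + (1)·(1) = -1 + 1 + 1 + -1 + 1 + -1 + -1 + 1 + -1 + 1 + 1 + -1 + 1 + -1 + -1 + 1 = 0.
So rows 1 and 6 are orthogonal; the diagonal entry equals n = 16.

(4,4) entry = 16; (1,6) entry = 0.


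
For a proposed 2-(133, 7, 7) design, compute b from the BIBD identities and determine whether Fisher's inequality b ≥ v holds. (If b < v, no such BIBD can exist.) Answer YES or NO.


r = λ(v − 1)/(k − 1) = 7·132/6 = 154.
b = vr/k = 133·154/7 = 2926.
Fisher's inequality: b ≥ v ⇔ 2926 ≥ 133? YES.

YES


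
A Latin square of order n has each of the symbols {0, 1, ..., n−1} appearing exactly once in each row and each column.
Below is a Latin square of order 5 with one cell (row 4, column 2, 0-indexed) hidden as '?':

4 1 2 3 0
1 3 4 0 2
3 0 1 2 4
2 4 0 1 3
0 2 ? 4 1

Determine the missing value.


Row 4 contains symbols [0, 1, 2, 4] — missing [3].
Column 2 contains symbols [0, 1, 2, 4] — missing [3].
The missing symbol must appear in both missing sets; intersection = [3].
Therefore the hidden value is 3.

Missing value = 3.


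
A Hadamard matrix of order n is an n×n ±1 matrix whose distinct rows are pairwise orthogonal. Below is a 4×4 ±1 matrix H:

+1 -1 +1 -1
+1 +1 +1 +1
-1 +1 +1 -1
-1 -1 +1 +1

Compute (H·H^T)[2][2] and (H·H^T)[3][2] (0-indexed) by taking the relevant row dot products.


Row 2 of H: [-1, 1, 1, -1].
Row 3 of H: [-1, -1, 1, 1].
(H·H^T)[2][2] = Σ_j H[2][j]·H[2][j] = (-1)² + (1)² + (1)² + (-1)² = 1 + 1 + 1 + 1 = 4.
(H·H^T)[3][2] = Σ_j H[3][j]·H[2][j] = (-1)·(-1) + (-1)·(1) + (1)·(1) + (1)·(-1) = 1 + -1 + 1 + -1 = 0.
So rows 3 and 2 are orthogonal; the diagonal entry equals n = 4.

(2,2) entry = 4; (3,2) entry = 0.


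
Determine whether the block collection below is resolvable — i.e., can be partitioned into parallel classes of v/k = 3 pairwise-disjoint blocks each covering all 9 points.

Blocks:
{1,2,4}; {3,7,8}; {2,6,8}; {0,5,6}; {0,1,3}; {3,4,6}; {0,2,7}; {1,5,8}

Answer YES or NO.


v = 9, block size k = 3, number of blocks = 8.
For resolvability, blocks must partition into parallel classes of size v/k = 3.
Total blocks must therefore be a multiple of 3: 8 = 3·2 + 2 ⇒ not divisible ✗.
Resolvable? NO.

NO


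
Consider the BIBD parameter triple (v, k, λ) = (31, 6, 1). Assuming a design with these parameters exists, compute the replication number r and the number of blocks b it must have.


Any 2-(v, k, λ) BIBD satisfies two necessary conditions:
  (i)  Each point sits in r blocks, and counting incidences through any fixed point gives r(k − 1) = λ(v − 1), so r = λ(v − 1)/(k − 1).
  (ii) Total incidences bk = vr, so b = vr/k.
Step 1: r = λ(v − 1)/(k − 1) = 1·(31 − 1)/(6 − 1) = 1·30/5 = 30/5 = 6.
Step 2: b = vr/k = 31·6/6 = 186/6 = 31.
Check integrality: r = 6 ∈ Z ✓, b = 31 ∈ Z ✓.
(These identities are necessary conditions: they determine r and b for any design with these parameters, but do not by themselves prove that one exists.)

r = 6, b = 31.


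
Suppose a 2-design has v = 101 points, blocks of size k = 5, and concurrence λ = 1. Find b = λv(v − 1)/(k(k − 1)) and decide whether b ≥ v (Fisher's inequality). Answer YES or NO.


b = λv(v − 1)/(k(k − 1)) = 1·101·100/(5·4) = 10100/20 = 505.
Compare with v = 101: b ≥ v, so Fisher's inequality holds.

YES


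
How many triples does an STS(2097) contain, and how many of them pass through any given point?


An STS(v) is a 2-(v, 3, 1) BIBD: block size k = 3, λ = 1.
Replication: r(k − 1) = λ(v − 1) ⇒ r·2 = 2097 − 1 = 2096 ⇒ r = 1048.
Block count: bk = vr ⇒ b·3 = 2097·1048 = 2197656 ⇒ b = 732552.
(Check via b = v(v − 1)/6 = 2097·2096/6 = 4395312/6 = 732552.)

r = 1048, b = 732552.


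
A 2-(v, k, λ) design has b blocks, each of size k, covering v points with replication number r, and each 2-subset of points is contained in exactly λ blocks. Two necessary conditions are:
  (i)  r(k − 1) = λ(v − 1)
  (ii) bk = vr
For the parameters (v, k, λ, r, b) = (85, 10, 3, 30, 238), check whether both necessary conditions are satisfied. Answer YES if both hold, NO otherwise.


Condition (i): r(k − 1) = 30·9 = 270; λ(v − 1) = 3·84 = 252. Match? NO.
Condition (ii): bk = 238·10 = 2380; vr = 85·30 = 2550. Match? NO.
Both conditions hold? NO.

NO


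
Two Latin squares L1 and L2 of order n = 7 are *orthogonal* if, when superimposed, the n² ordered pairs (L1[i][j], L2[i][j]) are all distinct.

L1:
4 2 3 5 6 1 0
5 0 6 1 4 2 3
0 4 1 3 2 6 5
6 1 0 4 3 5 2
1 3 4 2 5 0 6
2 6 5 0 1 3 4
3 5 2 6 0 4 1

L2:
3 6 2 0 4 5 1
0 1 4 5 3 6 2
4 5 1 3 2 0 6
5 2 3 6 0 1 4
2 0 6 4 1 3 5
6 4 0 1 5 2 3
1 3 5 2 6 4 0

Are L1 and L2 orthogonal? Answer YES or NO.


Form the n² = 49 superimposed pairs (L1[i][j], L2[i][j]), row by row (rows and columns indexed from 0):
row 0: (4,3) (2,6) (3,2) (5,0) (6,4) (1,5) (0,1)
row 1: (5,0) (0,1) (6,4) (1,5) (4,3) (2,6) (3,2)
row 2: (0,4) (4,5) (1,1) (3,3) (2,2) (6,0) (5,6)
row 3: (6,5) (1,2) (0,3) (4,6) (3,0) (5,1) (2,4)
row 4: (1,2) (3,0) (4,6) (2,4) (5,1) (0,3) (6,5)
row 5: (2,6) (6,4) (5,0) (0,1) (1,5) (3,2) (4,3)
row 6: (3,1) (5,3) (2,5) (6,2) (0,6) (4,4) (1,0)
Orthogonality requires all 49 pairs distinct.
But the pair (5,0) repeats: cell (0,3) has L1 = 5, L2 = 0, and cell (1,0) has L1 = 5, L2 = 0.
A repeated pair means some other pair never occurs (only 28 distinct pairs out of 49), so the squares are not orthogonal.
Conclusion: NO.

NO


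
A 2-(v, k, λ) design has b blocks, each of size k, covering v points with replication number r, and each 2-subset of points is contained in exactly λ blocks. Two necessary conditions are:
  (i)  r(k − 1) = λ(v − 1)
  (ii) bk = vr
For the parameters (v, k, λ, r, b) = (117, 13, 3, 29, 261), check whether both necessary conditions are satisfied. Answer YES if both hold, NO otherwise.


Condition (i): r(k − 1) = 29·12 = 348; λ(v − 1) = 3·116 = 348. Match? YES.
Condition (ii): bk = 261·13 = 3393; vr = 117·29 = 3393. Match? YES.
Both conditions hold? YES.

YES


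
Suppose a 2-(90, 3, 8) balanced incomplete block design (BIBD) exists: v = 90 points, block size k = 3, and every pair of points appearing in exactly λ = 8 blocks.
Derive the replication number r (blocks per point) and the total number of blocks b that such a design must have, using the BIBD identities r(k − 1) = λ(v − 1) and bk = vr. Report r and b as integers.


Any 2-(v, k, λ) BIBD satisfies two necessary conditions:
  (i)  Each point sits in r blocks, and counting incidences through any fixed point gives r(k − 1) = λ(v − 1), so r = λ(v − 1)/(k − 1).
  (ii) Total incidences bk = vr, so b = vr/k.
Step 1: r = λ(v − 1)/(k − 1) = 8·(90 − 1)/(3 − 1) = 8·89/2 = 712/2 = 356.
Step 2: b = vr/k = 90·356/3 = 32040/3 = 10680.
Check integrality: r = 356 ∈ Z ✓, b = 10680 ∈ Z ✓.
(These identities are necessary conditions: they determine r and b for any design with these parameters, but do not by themselves prove that one exists.)

r = 356, b = 10680.


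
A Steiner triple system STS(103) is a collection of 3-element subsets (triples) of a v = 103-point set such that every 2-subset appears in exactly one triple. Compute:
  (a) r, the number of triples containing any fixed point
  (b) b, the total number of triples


An STS(v) is a 2-(v, 3, 1) BIBD: block size k = 3, λ = 1.
Replication: r(k − 1) = λ(v − 1) ⇒ r·2 = 103 − 1 = 102 ⇒ r = 51.
Block count: bk = vr ⇒ b·3 = 103·51 = 5253 ⇒ b = 1751.
(Check via b = v(v − 1)/6 = 103·102/6 = 10506/6 = 1751.)

r = 51, b = 1751.


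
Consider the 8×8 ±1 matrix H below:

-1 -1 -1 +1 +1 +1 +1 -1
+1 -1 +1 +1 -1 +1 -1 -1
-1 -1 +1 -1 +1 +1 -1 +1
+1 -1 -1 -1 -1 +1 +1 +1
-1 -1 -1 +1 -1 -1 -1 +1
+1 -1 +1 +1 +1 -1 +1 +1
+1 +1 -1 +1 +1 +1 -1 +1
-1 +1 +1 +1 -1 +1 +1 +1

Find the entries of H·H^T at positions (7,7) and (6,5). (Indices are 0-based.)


Row 5 of H: [1, -1, 1, 1, 1, -1, 1, 1].
Row 6 of H: [1, 1, -1, 1, 1, 1, -1, 1].
Row 7 of H: [-1, 1, 1, 1, -1, 1, 1, 1].
(H·H^T)[7][7] = Σ_j H[7][j]·H[7][j] = (-1)² + (1)² + (1)² + (1)² + (-1)² + (1)² + (1)² + (1)² = 1 + 1 + 1 + 1 + 1 + 1 + 1 + 1 = 8.
(H·H^T)[6][5] = Σ_j H[6][j]·H[5][j] = (1)·(1) + (1)·(-1) + (-1)·(1) + (1)·(1) + (1)·(1) + (1)·(-1) + (-1)·(1) + (1)·(1) = 1 + -1 + -1 + 1 + 1 + -1 + -1 + 1 = 0.
So rows 6 and 5 are orthogonal; the diagonal entry equals n = 8.

(7,7) entry = 8; (6,5) entry = 0.


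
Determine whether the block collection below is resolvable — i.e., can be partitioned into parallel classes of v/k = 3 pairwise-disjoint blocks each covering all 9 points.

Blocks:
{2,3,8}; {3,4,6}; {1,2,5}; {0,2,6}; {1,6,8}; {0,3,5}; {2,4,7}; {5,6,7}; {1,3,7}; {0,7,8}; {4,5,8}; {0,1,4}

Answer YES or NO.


v = 9, block size k = 3, number of blocks = 12.
For resolvability, blocks must partition into parallel classes of size v/k = 3.
Total blocks must therefore be a multiple of 3: 12 = 3·4 + 0 ⇒ divisible ✓.
Greedy packing gives 4 candidate class(es). Each should be a full parallel class (size 3, covers all 9 points).
  Class 1 (3 blocks): {2,3,8}; {5,6,7}; {0,1,4}. Points covered: [0, 1, 2, 3, 4, 5, 6, 7, 8].
  Class 2 (3 blocks): {3,4,6}; {1,2,5}; {0,7,8}. Points covered: [0, 1, 2, 3, 4, 5, 6, 7, 8].
  Class 3 (3 blocks): {0,2,6}; {1,3,7}; {4,5,8}. Points covered: [0, 1, 2, 3, 4, 5, 6, 7, 8].
  Class 4 (3 blocks): {1,6,8}; {0,3,5}; {2,4,7}. Points covered: [0, 1, 2, 3, 4, 5, 6, 7, 8].
All classes full (size 3)? YES. All classes cover every point? YES.
Resolvable? YES.

YES


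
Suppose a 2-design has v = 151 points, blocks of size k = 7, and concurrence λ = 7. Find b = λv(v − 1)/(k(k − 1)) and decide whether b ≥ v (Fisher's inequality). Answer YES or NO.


b = λv(v − 1)/(k(k − 1)) = 7·151·150/(7·6) = 158550/42 = 3775.
Compare with v = 151: b ≥ v, so Fisher's inequality holds.

YES


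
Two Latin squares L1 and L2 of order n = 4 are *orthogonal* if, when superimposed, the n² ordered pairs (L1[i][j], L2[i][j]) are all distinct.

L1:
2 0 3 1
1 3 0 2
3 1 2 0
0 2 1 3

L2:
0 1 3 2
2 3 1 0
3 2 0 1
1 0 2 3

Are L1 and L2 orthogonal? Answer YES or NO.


Form the n² = 16 superimposed pairs (L1[i][j], L2[i][j]), row by row (rows and columns indexed from 0):
row 0: (2,0) (0,1) (3,3) (1,2)
row 1: (1,2) (3,3) (0,1) (2,0)
row 2: (3,3) (1,2) (2,0) (0,1)
row 3: (0,1) (2,0) (1,2) (3,3)
Orthogonality requires all 16 pairs distinct.
But the pair (1,2) repeats: cell (0,3) has L1 = 1, L2 = 2, and cell (1,0) has L1 = 1, L2 = 2.
A repeated pair means some other pair never occurs (only 4 distinct pairs out of 16), so the squares are not orthogonal.
Conclusion: NO.

NO


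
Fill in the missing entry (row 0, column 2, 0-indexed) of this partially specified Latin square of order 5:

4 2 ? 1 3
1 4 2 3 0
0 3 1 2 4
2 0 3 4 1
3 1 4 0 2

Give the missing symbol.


Row 0 contains symbols [1, 2, 3, 4] — missing [0].
Column 2 contains symbols [1, 2, 3, 4] — missing [0].
The missing symbol must appear in both missing sets; intersection = [0].
Therefore the hidden value is 0.

Missing value = 0.


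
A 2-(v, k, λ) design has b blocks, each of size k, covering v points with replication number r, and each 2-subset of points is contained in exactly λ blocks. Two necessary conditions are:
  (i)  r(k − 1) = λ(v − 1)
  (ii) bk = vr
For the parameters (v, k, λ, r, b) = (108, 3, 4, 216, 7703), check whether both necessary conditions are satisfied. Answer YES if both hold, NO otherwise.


Condition (i): r(k − 1) = 216·2 = 432; λ(v − 1) = 4·107 = 428. Match? NO.
Condition (ii): bk = 7703·3 = 23109; vr = 108·216 = 23328. Match? NO.
Both conditions hold? NO.

NO


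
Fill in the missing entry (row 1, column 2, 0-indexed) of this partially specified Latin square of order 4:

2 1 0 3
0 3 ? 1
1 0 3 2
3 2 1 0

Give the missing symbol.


Row 1 contains symbols [0, 1, 3] — missing [2].
Column 2 contains symbols [0, 1, 3] — missing [2].
The missing symbol must appear in both missing sets; intersection = [2].
Therefore the hidden value is 2.

Missing value = 2.


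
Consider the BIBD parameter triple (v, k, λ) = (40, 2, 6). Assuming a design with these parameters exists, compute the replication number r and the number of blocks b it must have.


Any 2-(v, k, λ) BIBD satisfies two necessary conditions:
  (i)  Each point sits in r blocks, and counting incidences through any fixed point gives r(k − 1) = λ(v − 1), so r = λ(v − 1)/(k − 1).
  (ii) Total incidences bk = vr, so b = vr/k.
Step 1: r = λ(v − 1)/(k − 1) = 6·(40 − 1)/(2 − 1) = 6·39/1 = 234/1 = 234.
Step 2: b = vr/k = 40·234/2 = 9360/2 = 4680.
Check integrality: r = 234 ∈ Z ✓, b = 4680 ∈ Z ✓.
(These identities are necessary conditions: they determine r and b for any design with these parameters, but do not by themselves prove that one exists.)

r = 234, b = 4680.


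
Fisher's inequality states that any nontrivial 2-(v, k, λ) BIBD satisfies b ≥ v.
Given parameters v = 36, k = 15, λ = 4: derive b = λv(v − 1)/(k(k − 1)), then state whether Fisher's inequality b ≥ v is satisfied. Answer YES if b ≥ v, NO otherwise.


r = λ(v − 1)/(k − 1) = 4·35/14 = 10.
b = vr/k = 36·10/15 = 24.
Fisher's inequality: b ≥ v ⇔ 24 ≥ 36? NO.

NO


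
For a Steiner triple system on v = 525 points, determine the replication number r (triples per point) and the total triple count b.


An STS(v) is a 2-(v, 3, 1) BIBD: block size k = 3, λ = 1.
Replication: r(k − 1) = λ(v − 1) ⇒ r·2 = 525 − 1 = 524 ⇒ r = 262.
Block count: b = v(v − 1)/6 = 525·524/6 = 275100/6 = 45850.
(Check via bk = vr: 45850·3 = 137550 = 525·262 = 137550 ✓.)

r = 262, b = 45850.


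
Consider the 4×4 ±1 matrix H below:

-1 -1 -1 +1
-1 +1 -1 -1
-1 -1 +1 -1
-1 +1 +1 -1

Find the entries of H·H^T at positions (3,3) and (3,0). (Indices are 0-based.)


Row 0 of H: [-1, -1, -1, 1].
Row 3 of H: [-1, 1, 1, -1].
(H·H^T)[3][3] = Σ_j H[3][j]·H[3][j] = (-1)² + (1)² + (1)² + (-1)² = 1 + 1 + 1 + 1 = 4.
(H·H^T)[3][0] = Σ_j H[3][j]·H[0][j] = (-1)·(-1) + (1)·(-1) + (1)·(-1) + (-1)·(1) = 1 + -1 + -1 + -1 = -2.
Rows 3 and 0 are not orthogonal (dot product = -2 ≠ 0), so H is not a Hadamard matrix.

(3,3) entry = 4; (3,0) entry = -2.


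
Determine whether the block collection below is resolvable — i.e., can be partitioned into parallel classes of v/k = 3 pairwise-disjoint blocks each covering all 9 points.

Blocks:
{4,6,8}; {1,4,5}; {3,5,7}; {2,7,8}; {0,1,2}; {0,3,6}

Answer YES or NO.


v = 9, block size k = 3, number of blocks = 6.
For resolvability, blocks must partition into parallel classes of size v/k = 3.
Total blocks must therefore be a multiple of 3: 6 = 3·2 + 0 ⇒ divisible ✓.
Greedy packing gives 2 candidate class(es). Each should be a full parallel class (size 3, covers all 9 points).
  Class 1 (3 blocks): {4,6,8}; {3,5,7}; {0,1,2}. Points covered: [0, 1, 2, 3, 4, 5, 6, 7, 8].
  Class 2 (3 blocks): {1,4,5}; {2,7,8}; {0,3,6}. Points covered: [0, 1, 2, 3, 4, 5, 6, 7, 8].
All classes full (size 3)? YES. All classes cover every point? YES.
Resolvable? YES.

YES


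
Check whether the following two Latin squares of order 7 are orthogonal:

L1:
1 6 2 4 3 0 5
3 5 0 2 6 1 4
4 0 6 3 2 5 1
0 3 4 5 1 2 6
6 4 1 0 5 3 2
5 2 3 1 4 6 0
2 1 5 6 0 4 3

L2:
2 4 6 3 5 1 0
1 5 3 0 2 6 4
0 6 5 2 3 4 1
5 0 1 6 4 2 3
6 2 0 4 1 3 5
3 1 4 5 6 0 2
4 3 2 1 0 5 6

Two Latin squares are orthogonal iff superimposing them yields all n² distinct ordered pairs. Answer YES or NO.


Form the n² = 49 superimposed pairs (L1[i][j], L2[i][j]), row by row (rows and columns indexed from 0):
row 0: (1,2) (6,4) (2,6) (4,3) (3,5) (0,1) (5,0)
row 1: (3,1) (5,5) (0,3) (2,0) (6,2) (1,6) (4,4)
row 2: (4,0) (0,6) (6,5) (3,2) (2,3) (5,4) (1,1)
row 3: (0,5) (3,0) (4,1) (5,6) (1,4) (2,2) (6,3)
row 4: (6,6) (4,2) (1,0) (0,4) (5,1) (3,3) (2,5)
row 5: (5,3) (2,1) (3,4) (1,5) (4,6) (6,0) (0,2)
row 6: (2,4) (1,3) (5,2) (6,1) (0,0) (4,5) (3,6)
Orthogonality requires all 49 pairs distinct.
Check by first coordinate: for each symbol s of L1, list the L2 entries in the n cells where L1 = s; they must all differ.
  L1 = 0: L2 entries (in reading order) 1, 3, 6, 5, 4, 2, 0 — all 7 distinct ✓
  L1 = 1: L2 entries (in reading order) 2, 6, 1, 4, 0, 5, 3 — all 7 distinct ✓
  L1 = 2: L2 entries (in reading order) 6, 0, 3, 2, 5, 1, 4 — all 7 distinct ✓
  L1 = 3: L2 entries (in reading order) 5, 1, 2, 0, 3, 4, 6 — all 7 distinct ✓
  L1 = 4: L2 entries (in reading order) 3, 4, 0, 1, 2, 6, 5 — all 7 distinct ✓
  L1 = 5: L2 entries (in reading order) 0, 5, 4, 6, 1, 3, 2 — all 7 distinct ✓
  L1 = 6: L2 entries (in reading order) 4, 2, 5, 3, 6, 0, 1 — all 7 distinct ✓
Every symbol of L1 meets every symbol of L2 exactly once, so all 49 pairs are distinct (49 of 49).
Conclusion: YES.

YES


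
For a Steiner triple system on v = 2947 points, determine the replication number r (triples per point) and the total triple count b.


An STS(v) is a 2-(v, 3, 1) BIBD: block size k = 3, λ = 1.
Replication: r(k − 1) = λ(v − 1) ⇒ r·2 = 2947 − 1 = 2946 ⇒ r = 1473.
Block count: b = v(v − 1)/6 = 2947·2946/6 = 8681862/6 = 1446977.

r = 1473, b = 1446977.


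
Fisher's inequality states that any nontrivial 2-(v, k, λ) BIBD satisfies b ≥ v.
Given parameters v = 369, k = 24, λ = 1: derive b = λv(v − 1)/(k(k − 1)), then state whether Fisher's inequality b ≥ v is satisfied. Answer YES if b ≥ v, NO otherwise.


b = λv(v − 1)/(k(k − 1)) = 1·369·368/(24·23) = 135792/552 = 246.
Compare with v = 369: b < v, so Fisher's inequality fails.

NO


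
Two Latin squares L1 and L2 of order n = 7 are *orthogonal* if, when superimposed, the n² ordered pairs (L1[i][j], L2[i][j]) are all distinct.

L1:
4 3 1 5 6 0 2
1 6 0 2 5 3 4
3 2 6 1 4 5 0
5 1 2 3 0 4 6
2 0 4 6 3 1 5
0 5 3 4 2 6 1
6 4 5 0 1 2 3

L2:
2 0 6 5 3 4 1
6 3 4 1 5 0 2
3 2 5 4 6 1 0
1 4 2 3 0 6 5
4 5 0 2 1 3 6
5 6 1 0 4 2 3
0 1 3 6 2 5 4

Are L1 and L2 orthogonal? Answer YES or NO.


Form the n² = 49 superimposed pairs (L1[i][j], L2[i][j]), row by row (rows and columns indexed from 0):
row 0: (4,2) (3,0) (1,6) (5,5) (6,3) (0,4) (2,1)
row 1: (1,6) (6,3) (0,4) (2,1) (5,5) (3,0) (4,2)
row 2: (3,3) (2,2) (6,5) (1,4) (4,6) (5,1) (0,0)
row 3: (5,1) (1,4) (2,2) (3,3) (0,0) (4,6) (6,5)
row 4: (2,4) (0,5) (4,0) (6,2) (3,1) (1,3) (5,6)
row 5: (0,5) (5,6) (3,1) (4,0) (2,4) (6,2) (1,3)
row 6: (6,0) (4,1) (5,3) (0,6) (1,2) (2,5) (3,4)
Orthogonality requires all 49 pairs distinct.
But the pair (1,6) repeats: cell (0,2) has L1 = 1, L2 = 6, and cell (1,0) has L1 = 1, L2 = 6.
A repeated pair means some other pair never occurs (only 28 distinct pairs out of 49), so the squares are not orthogonal.
Conclusion: NO.

NO


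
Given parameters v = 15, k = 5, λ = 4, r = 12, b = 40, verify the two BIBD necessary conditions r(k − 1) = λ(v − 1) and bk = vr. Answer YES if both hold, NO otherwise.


Condition (i): r(k − 1) = 12·4 = 48; λ(v − 1) = 4·14 = 56. Match? NO.
Condition (ii): bk = 40·5 = 200; vr = 15·12 = 180. Match? NO.
Both conditions hold? NO.

NO


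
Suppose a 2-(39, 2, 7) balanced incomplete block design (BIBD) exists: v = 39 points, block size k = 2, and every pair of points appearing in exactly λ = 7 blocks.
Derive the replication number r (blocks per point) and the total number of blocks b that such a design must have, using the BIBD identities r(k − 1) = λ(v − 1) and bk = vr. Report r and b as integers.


Any 2-(v, k, λ) BIBD satisfies two necessary conditions:
  (i)  Each point sits in r blocks, and counting incidences through any fixed point gives r(k − 1) = λ(v − 1), so r = λ(v − 1)/(k − 1).
  (ii) Total incidences bk = vr, so b = vr/k.
Step 1: r = λ(v − 1)/(k − 1) = 7·(39 − 1)/(2 − 1) = 7·38/1 = 266/1 = 266.
Step 2: b = vr/k = 39·266/2 = 10374/2 = 5187.
Check integrality: r = 266 ∈ Z ✓, b = 5187 ∈ Z ✓.
(These identities are necessary conditions: they determine r and b for any design with these parameters, but do not by themselves prove that one exists.)

r = 266, b = 5187.


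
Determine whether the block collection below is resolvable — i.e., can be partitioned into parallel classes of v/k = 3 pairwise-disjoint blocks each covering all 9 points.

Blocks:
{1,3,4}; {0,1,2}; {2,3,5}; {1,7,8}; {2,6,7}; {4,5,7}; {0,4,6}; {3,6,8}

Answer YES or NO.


v = 9, block size k = 3, number of blocks = 8.
For resolvability, blocks must partition into parallel classes of size v/k = 3.
Total blocks must therefore be a multiple of 3: 8 = 3·2 + 2 ⇒ not divisible ✗.
Resolvable? NO.

NO


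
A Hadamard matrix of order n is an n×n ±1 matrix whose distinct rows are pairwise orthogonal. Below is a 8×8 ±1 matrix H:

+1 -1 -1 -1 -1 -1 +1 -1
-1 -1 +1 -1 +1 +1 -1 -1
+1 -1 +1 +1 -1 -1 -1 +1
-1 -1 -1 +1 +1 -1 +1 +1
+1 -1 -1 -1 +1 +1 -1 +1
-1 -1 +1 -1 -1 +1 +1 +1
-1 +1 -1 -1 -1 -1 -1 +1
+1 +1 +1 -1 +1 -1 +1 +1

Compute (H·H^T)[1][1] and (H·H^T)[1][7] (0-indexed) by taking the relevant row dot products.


Row 1 of H: [-1, -1, 1, -1, 1, 1, -1, -1].
Row 7 of H: [1, 1, 1, -1, 1, -1, 1, 1].
(H·H^T)[1][1] = Σ_j H[1][j]·H[1][j] = (-1)² + (-1)² + (1)² + (-1)² + (1)² + (1)² + (-1)² + (-1)² = 1 + 1 + 1 + 1 + 1 + 1 + 1 + 1 = 8.
(H·H^T)[1][7] = Σ_j H[1][j]·H[7][j] = (-1)·(1) + (-1)·(1) + (1)·(1) + (-1)·(-1) + (1)·(1) + (1)·(-1) + (-1)·(1) + (-1)·(1) = -1 + -1 + 1 + 1 + 1 + -1 + -1 + -1 = -2.
Rows 1 and 7 are not orthogonal (dot product = -2 ≠ 0), so H is not a Hadamard matrix.

(1,1) entry = 8; (1,7) entry = -2.


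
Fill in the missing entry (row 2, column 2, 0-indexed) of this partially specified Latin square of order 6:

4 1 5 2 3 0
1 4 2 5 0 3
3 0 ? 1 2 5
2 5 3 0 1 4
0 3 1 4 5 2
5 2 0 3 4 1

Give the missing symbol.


Row 2 contains symbols [0, 1, 2, 3, 5] — missing [4].
Column 2 contains symbols [0, 1, 2, 3, 5] — missing [4].
The missing symbol must appear in both missing sets; intersection = [4].
Therefore the hidden value is 4.

Missing value = 4.


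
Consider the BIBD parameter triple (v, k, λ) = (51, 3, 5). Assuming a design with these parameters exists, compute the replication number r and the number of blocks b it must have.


Any 2-(v, k, λ) BIBD satisfies two necessary conditions:
  (i)  Each point sits in r blocks, and counting incidences through any fixed point gives r(k − 1) = λ(v − 1), so r = λ(v − 1)/(k − 1).
  (ii) Total incidences bk = vr, so b = vr/k.
Step 1: r = λ(v − 1)/(k − 1) = 5·(51 − 1)/(3 − 1) = 5·50/2 = 250/2 = 125.
Step 2: b = vr/k = 51·125/3 = 6375/3 = 2125.
Check integrality: r = 125 ∈ Z ✓, b = 2125 ∈ Z ✓.
(These identities are necessary conditions: they determine r and b for any design with these parameters, but do not by themselves prove that one exists.)

r = 125, b = 2125.


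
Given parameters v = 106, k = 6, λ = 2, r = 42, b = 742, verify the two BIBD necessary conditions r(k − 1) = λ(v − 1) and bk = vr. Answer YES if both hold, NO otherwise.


Condition (i): r(k − 1) = 42·5 = 210; λ(v − 1) = 2·105 = 210. Match? YES.
Condition (ii): bk = 742·6 = 4452; vr = 106·42 = 4452. Match? YES.
Both conditions hold? YES.

YES


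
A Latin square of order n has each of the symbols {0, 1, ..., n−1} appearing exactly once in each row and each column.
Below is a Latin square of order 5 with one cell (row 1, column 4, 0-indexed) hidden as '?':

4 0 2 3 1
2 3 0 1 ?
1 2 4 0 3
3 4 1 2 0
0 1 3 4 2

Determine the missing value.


Row 1 contains symbols [0, 1, 2, 3] — missing [4].
Column 4 contains symbols [0, 1, 2, 3] — missing [4].
The missing symbol must appear in both missing sets; intersection = [4].
Therefore the hidden value is 4.

Missing value = 4.


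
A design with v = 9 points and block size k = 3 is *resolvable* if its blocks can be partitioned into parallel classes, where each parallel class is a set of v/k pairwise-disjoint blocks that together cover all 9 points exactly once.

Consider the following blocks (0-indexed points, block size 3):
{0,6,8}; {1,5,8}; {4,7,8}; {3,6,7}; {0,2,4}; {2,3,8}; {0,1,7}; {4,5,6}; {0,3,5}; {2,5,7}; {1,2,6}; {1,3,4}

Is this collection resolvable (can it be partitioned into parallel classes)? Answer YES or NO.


v = 9, block size k = 3, number of blocks = 12.
For resolvability, blocks must partition into parallel classes of size v/k = 3.
Total blocks must therefore be a multiple of 3: 12 = 3·4 + 0 ⇒ divisible ✓.
Greedy packing gives 4 candidate class(es). Each should be a full parallel class (size 3, covers all 9 points).
  Class 1 (3 blocks): {0,6,8}; {2,5,7}; {1,3,4}. Points covered: [0, 1, 2, 3, 4, 5, 6, 7, 8].
  Class 2 (3 blocks): {1,5,8}; {3,6,7}; {0,2,4}. Points covered: [0, 1, 2, 3, 4, 5, 6, 7, 8].
  Class 3 (3 blocks): {4,7,8}; {0,3,5}; {1,2,6}. Points covered: [0, 1, 2, 3, 4, 5, 6, 7, 8].
  Class 4 (3 blocks): {2,3,8}; {0,1,7}; {4,5,6}. Points covered: [0, 1, 2, 3, 4, 5, 6, 7, 8].
All classes full (size 3)? YES. All classes cover every point? YES.
Resolvable? YES.

YES


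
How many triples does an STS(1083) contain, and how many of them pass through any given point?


An STS(v) is a 2-(v, 3, 1) BIBD: block size k = 3, λ = 1.
Replication: r(k − 1) = λ(v − 1) ⇒ r·2 = 1083 − 1 = 1082 ⇒ r = 541.
Block count: bk = vr ⇒ b·3 = 1083·541 = 585903 ⇒ b = 195301.

r = 541, b = 195301.


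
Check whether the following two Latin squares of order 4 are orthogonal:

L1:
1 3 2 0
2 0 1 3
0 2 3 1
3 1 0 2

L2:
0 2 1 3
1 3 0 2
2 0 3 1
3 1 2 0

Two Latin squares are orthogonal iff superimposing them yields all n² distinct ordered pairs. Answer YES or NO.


Form the n² = 16 superimposed pairs (L1[i][j], L2[i][j]), row by row (rows and columns indexed from 0):
row 0: (1,0) (3,2) (2,1) (0,3)
row 1: (2,1) (0,3) (1,0) (3,2)
row 2: (0,2) (2,0) (3,3) (1,1)
row 3: (3,3) (1,1) (0,2) (2,0)
Orthogonality requires all 16 pairs distinct.
But the pair (2,1) repeats: cell (0,2) has L1 = 2, L2 = 1, and cell (1,0) has L1 = 2, L2 = 1.
A repeated pair means some other pair never occurs (only 8 distinct pairs out of 16), so the squares are not orthogonal.
Conclusion: NO.

NO


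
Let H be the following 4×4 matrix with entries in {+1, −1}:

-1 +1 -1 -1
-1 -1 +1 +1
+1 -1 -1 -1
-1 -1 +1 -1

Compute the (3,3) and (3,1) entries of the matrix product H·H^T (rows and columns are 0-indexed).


Row 1 of H: [-1, -1, 1, 1].
Row 3 of H: [-1, -1, 1, -1].
(H·H^T)[3][3] = Σ_j H[3][j]·H[3][j] = (-1)² + (-1)² + (1)² + (-1)² = 1 + 1 + 1 + 1 = 4.
(H·H^T)[3][1] = Σ_j H[3][j]·H[1][j] = (-1)·(-1) + (-1)·(-1) + (1)·(1) + (-1)·(1) = 1 + 1 + 1 + -1 = 2.
Rows 3 and 1 are not orthogonal (dot product = 2 ≠ 0), so H is not a Hadamard matrix.

(3,3) entry = 4; (3,1) entry = 2.


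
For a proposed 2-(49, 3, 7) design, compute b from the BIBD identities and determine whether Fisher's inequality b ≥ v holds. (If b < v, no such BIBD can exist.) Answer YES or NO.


r = λ(v − 1)/(k − 1) = 7·48/2 = 168.
b = vr/k = 49·168/3 = 2744.
Fisher's inequality: b ≥ v ⇔ 2744 ≥ 49? YES.

YES


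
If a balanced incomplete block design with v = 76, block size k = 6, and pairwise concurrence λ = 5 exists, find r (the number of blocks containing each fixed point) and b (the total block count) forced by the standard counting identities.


Any 2-(v, k, λ) BIBD satisfies two necessary conditions:
  (i)  Each point sits in r blocks, and counting incidences through any fixed point gives r(k − 1) = λ(v − 1), so r = λ(v − 1)/(k − 1).
  (ii) Total incidences bk = vr, so b = vr/k.
Step 1: r = λ(v − 1)/(k − 1) = 5·(76 − 1)/(6 − 1) = 5·75/5 = 375/5 = 75.
Step 2: b = vr/k = 76·75/6 = 5700/6 = 950.
Check integrality: r = 75 ∈ Z ✓, b = 950 ∈ Z ✓.
(These identities are necessary conditions: they determine r and b for any design with these parameters, but do not by themselves prove that one exists.)

r = 75, b = 950.


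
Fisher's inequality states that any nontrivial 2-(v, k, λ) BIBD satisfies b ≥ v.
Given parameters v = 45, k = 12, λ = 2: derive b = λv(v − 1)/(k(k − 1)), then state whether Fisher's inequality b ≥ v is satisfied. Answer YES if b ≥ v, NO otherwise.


b = λv(v − 1)/(k(k − 1)) = 2·45·44/(12·11) = 3960/132 = 30.
Compare with v = 45: b < v, so Fisher's inequality fails.

NO


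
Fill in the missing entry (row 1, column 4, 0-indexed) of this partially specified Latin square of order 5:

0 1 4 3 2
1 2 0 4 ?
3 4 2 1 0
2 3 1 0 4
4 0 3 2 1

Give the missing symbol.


Row 1 contains symbols [0, 1, 2, 4] — missing [3].
Column 4 contains symbols [0, 1, 2, 4] — missing [3].
The missing symbol must appear in both missing sets; intersection = [3].
Therefore the hidden value is 3.

Missing value = 3.


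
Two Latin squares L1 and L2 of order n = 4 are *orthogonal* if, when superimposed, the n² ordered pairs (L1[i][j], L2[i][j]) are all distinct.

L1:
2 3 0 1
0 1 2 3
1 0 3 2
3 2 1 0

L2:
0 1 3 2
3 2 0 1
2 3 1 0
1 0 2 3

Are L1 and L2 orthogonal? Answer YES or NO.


Form the n² = 16 superimposed pairs (L1[i][j], L2[i][j]), row by row (rows and columns indexed from 0):
row 0: (2,0) (3,1) (0,3) (1,2)
row 1: (0,3) (1,2) (2,0) (3,1)
row 2: (1,2) (0,3) (3,1) (2,0)
row 3: (3,1) (2,0) (1,2) (0,3)
Orthogonality requires all 16 pairs distinct.
But the pair (0,3) repeats: cell (0,2) has L1 = 0, L2 = 3, and cell (1,0) has L1 = 0, L2 = 3.
A repeated pair means some other pair never occurs (only 4 distinct pairs out of 16), so the squares are not orthogonal.
Conclusion: NO.

NO


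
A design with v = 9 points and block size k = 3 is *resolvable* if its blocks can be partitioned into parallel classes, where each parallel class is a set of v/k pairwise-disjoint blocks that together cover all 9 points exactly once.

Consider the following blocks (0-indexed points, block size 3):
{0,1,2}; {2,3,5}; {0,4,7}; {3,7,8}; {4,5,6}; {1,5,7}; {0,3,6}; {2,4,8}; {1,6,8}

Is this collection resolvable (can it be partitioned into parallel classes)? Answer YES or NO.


v = 9, block size k = 3, number of blocks = 9.
For resolvability, blocks must partition into parallel classes of size v/k = 3.
Total blocks must therefore be a multiple of 3: 9 = 3·3 + 0 ⇒ divisible ✓.
Greedy packing gives 3 candidate class(es). Each should be a full parallel class (size 3, covers all 9 points).
  Class 1 (3 blocks): {0,1,2}; {3,7,8}; {4,5,6}. Points covered: [0, 1, 2, 3, 4, 5, 6, 7, 8].
  Class 2 (3 blocks): {2,3,5}; {0,4,7}; {1,6,8}. Points covered: [0, 1, 2, 3, 4, 5, 6, 7, 8].
  Class 3 (3 blocks): {1,5,7}; {0,3,6}; {2,4,8}. Points covered: [0, 1, 2, 3, 4, 5, 6, 7, 8].
All classes full (size 3)? YES. All classes cover every point? YES.
Resolvable? YES.

YES


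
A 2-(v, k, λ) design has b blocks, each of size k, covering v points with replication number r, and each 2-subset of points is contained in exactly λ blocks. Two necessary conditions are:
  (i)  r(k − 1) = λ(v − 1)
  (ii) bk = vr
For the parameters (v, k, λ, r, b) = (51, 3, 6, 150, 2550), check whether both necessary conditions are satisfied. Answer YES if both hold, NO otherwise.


Condition (i): r(k − 1) = 150·2 = 300; λ(v − 1) = 6·50 = 300. Match? YES.
Condition (ii): bk = 2550·3 = 7650; vr = 51·150 = 7650. Match? YES.
Both conditions hold? YES.

YES


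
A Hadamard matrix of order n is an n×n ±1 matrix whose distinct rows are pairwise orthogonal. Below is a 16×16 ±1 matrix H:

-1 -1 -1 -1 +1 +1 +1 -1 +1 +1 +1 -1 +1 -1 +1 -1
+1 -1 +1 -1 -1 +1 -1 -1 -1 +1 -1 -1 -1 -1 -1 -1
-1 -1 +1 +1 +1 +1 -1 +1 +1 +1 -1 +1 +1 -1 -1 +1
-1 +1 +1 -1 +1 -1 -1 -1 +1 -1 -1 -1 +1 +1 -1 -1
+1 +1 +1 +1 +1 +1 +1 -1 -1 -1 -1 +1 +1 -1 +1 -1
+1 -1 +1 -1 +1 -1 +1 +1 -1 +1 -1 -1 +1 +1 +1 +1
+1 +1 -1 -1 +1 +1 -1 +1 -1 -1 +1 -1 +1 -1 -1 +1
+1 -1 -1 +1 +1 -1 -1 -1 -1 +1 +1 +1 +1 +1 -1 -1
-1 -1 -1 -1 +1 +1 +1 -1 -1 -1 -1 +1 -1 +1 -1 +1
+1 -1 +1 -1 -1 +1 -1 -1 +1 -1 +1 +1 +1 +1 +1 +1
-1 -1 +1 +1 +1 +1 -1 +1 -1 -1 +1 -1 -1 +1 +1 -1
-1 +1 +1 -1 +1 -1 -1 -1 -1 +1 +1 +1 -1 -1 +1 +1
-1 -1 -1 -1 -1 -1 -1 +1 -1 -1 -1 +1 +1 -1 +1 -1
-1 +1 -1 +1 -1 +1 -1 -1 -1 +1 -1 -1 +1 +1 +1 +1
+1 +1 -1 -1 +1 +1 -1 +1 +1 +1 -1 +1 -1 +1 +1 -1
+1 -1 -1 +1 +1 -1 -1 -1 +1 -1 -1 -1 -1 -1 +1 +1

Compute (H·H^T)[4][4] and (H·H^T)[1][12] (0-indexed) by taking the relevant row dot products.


Row 1 of H: [1, -1, 1, -1, -1, 1, -1, -1, -1, 1, -1, -1, -1, -1, -1, -1].
Row 4 of H: [1, 1, 1, 1, 1, 1, 1, -1, -1, -1, -1, 1, 1, -1, 1, -1].
Row 12 of H: [-1, -1, -1, -1, -1, -1, -1, 1, -1, -1, -1, 1, 1, -1, 1, -1].
(H·H^T)[4][4] = Σ_j H[4][j]·H[4][j] = (1)² + (1)² + (1)² + (1)² + (1)² + (1)² + (1)² + (-1)² + (-1)² + (-1)² + (-1)² + (1)² + (1)² + (-1)² + (1)² + (-1)² = 1 + 1 + 1 + 1 + 1 + 1 + 1 + 1 + 1 + 1 + 1 + 1 + 1 + 1 + 1 + 1 = 16.
(H·H^T)[1][12] = Σ_j H[1][j]·H[12][j] = (1)·(-1) + (-1)·(-1) + (1)·(-1) + (-1)·(-1) + (-1)·(-1) + (1)·(-1) + (-1)·(-1) + (-1)·(1) + (-1)·(-1) + (1)·(-1) + (-1)·(-1) + (-1)·(1) + (-1)·(1) + (-1)·(-1) + (-1)·(1) + (-1)·(-1) = -1 + 1 + -1 + 1 + 1 + -1 + 1 + -1 + 1 + -1 + 1 + -1 + -1 + 1 + -1 + 1 = 0.
So rows 1 and 12 are orthogonal; the diagonal entry equals n = 16.

(4,4) entry = 16; (1,12) entry = 0.


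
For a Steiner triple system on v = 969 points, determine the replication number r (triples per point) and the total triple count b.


An STS(v) is a 2-(v, 3, 1) BIBD: block size k = 3, λ = 1.
Replication: r(k − 1) = λ(v − 1) ⇒ r·2 = 969 − 1 = 968 ⇒ r = 484.
Block count: bk = vr ⇒ b·3 = 969·484 = 468996 ⇒ b = 156332.

r = 484, b = 156332.


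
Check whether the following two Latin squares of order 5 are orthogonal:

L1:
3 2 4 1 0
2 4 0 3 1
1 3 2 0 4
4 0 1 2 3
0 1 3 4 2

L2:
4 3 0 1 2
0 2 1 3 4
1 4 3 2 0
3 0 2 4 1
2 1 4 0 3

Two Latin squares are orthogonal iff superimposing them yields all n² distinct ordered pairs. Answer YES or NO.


Form the n² = 25 superimposed pairs (L1[i][j], L2[i][j]), row by row (rows and columns indexed from 0):
row 0: (3,4) (2,3) (4,0) (1,1) (0,2)
row 1: (2,0) (4,2) (0,1) (3,3) (1,4)
row 2: (1,1) (3,4) (2,3) (0,2) (4,0)
row 3: (4,3) (0,0) (1,2) (2,4) (3,1)
row 4: (0,2) (1,1) (3,4) (4,0) (2,3)
Orthogonality requires all 25 pairs distinct.
But the pair (1,1) repeats: cell (0,3) has L1 = 1, L2 = 1, and cell (2,0) has L1 = 1, L2 = 1.
A repeated pair means some other pair never occurs (only 15 distinct pairs out of 25), so the squares are not orthogonal.
Conclusion: NO.

NO


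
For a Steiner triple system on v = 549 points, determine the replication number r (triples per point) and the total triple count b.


An STS(v) is a 2-(v, 3, 1) BIBD: block size k = 3, λ = 1.
Replication: r(k − 1) = λ(v − 1) ⇒ r·2 = 549 − 1 = 548 ⇒ r = 274.
Block count: b = v(v − 1)/6 = 549·548/6 = 300852/6 = 50142.

r = 274, b = 50142.
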